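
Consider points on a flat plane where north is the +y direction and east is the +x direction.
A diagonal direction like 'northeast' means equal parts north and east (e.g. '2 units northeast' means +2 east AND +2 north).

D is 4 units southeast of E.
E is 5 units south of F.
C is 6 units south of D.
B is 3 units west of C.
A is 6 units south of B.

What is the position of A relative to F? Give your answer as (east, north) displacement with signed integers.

Answer: A is at (east=1, north=-21) relative to F.

Derivation:
Place F at the origin (east=0, north=0).
  E is 5 units south of F: delta (east=+0, north=-5); E at (east=0, north=-5).
  D is 4 units southeast of E: delta (east=+4, north=-4); D at (east=4, north=-9).
  C is 6 units south of D: delta (east=+0, north=-6); C at (east=4, north=-15).
  B is 3 units west of C: delta (east=-3, north=+0); B at (east=1, north=-15).
  A is 6 units south of B: delta (east=+0, north=-6); A at (east=1, north=-21).
Therefore A relative to F: (east=1, north=-21).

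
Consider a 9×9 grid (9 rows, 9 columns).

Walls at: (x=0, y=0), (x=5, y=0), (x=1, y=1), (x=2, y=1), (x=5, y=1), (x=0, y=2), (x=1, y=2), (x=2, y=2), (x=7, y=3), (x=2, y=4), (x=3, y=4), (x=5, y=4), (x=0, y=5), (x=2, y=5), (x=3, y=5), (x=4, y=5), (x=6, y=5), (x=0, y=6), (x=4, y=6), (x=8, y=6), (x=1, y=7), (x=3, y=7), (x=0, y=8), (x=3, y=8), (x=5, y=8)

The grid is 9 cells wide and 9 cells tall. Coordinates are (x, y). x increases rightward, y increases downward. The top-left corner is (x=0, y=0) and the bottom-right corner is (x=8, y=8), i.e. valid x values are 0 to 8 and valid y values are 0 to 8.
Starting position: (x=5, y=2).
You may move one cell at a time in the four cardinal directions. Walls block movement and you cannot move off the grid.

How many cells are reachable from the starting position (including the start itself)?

BFS flood-fill from (x=5, y=2):
  Distance 0: (x=5, y=2)
  Distance 1: (x=4, y=2), (x=6, y=2), (x=5, y=3)
  Distance 2: (x=4, y=1), (x=6, y=1), (x=3, y=2), (x=7, y=2), (x=4, y=3), (x=6, y=3)
  Distance 3: (x=4, y=0), (x=6, y=0), (x=3, y=1), (x=7, y=1), (x=8, y=2), (x=3, y=3), (x=4, y=4), (x=6, y=4)
  Distance 4: (x=3, y=0), (x=7, y=0), (x=8, y=1), (x=2, y=3), (x=8, y=3), (x=7, y=4)
  Distance 5: (x=2, y=0), (x=8, y=0), (x=1, y=3), (x=8, y=4), (x=7, y=5)
  Distance 6: (x=1, y=0), (x=0, y=3), (x=1, y=4), (x=8, y=5), (x=7, y=6)
  Distance 7: (x=0, y=4), (x=1, y=5), (x=6, y=6), (x=7, y=7)
  Distance 8: (x=1, y=6), (x=5, y=6), (x=6, y=7), (x=8, y=7), (x=7, y=8)
  Distance 9: (x=5, y=5), (x=2, y=6), (x=5, y=7), (x=6, y=8), (x=8, y=8)
  Distance 10: (x=3, y=6), (x=2, y=7), (x=4, y=7)
  Distance 11: (x=2, y=8), (x=4, y=8)
  Distance 12: (x=1, y=8)
Total reachable: 54 (grid has 56 open cells total)

Answer: Reachable cells: 54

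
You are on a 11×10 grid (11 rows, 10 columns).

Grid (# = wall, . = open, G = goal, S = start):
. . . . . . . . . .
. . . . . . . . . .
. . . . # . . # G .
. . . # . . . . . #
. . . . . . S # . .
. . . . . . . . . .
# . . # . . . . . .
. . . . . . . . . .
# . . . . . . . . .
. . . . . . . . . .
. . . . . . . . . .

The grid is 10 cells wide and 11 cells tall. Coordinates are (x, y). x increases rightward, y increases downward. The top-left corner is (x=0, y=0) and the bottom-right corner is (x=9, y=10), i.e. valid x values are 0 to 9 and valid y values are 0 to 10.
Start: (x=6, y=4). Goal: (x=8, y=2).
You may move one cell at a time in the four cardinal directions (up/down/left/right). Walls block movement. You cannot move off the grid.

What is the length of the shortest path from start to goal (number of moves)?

BFS from (x=6, y=4) until reaching (x=8, y=2):
  Distance 0: (x=6, y=4)
  Distance 1: (x=6, y=3), (x=5, y=4), (x=6, y=5)
  Distance 2: (x=6, y=2), (x=5, y=3), (x=7, y=3), (x=4, y=4), (x=5, y=5), (x=7, y=5), (x=6, y=6)
  Distance 3: (x=6, y=1), (x=5, y=2), (x=4, y=3), (x=8, y=3), (x=3, y=4), (x=4, y=5), (x=8, y=5), (x=5, y=6), (x=7, y=6), (x=6, y=7)
  Distance 4: (x=6, y=0), (x=5, y=1), (x=7, y=1), (x=8, y=2), (x=2, y=4), (x=8, y=4), (x=3, y=5), (x=9, y=5), (x=4, y=6), (x=8, y=6), (x=5, y=7), (x=7, y=7), (x=6, y=8)  <- goal reached here
One shortest path (4 moves): (x=6, y=4) -> (x=6, y=3) -> (x=7, y=3) -> (x=8, y=3) -> (x=8, y=2)

Answer: Shortest path length: 4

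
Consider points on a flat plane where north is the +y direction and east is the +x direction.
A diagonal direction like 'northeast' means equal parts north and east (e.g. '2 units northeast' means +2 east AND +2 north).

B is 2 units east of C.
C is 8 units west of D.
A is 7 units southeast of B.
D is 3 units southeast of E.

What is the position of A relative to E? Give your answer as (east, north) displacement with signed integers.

Place E at the origin (east=0, north=0).
  D is 3 units southeast of E: delta (east=+3, north=-3); D at (east=3, north=-3).
  C is 8 units west of D: delta (east=-8, north=+0); C at (east=-5, north=-3).
  B is 2 units east of C: delta (east=+2, north=+0); B at (east=-3, north=-3).
  A is 7 units southeast of B: delta (east=+7, north=-7); A at (east=4, north=-10).
Therefore A relative to E: (east=4, north=-10).

Answer: A is at (east=4, north=-10) relative to E.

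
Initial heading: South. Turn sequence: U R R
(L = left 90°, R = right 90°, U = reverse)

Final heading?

Start: South
  U (U-turn (180°)) -> North
  R (right (90° clockwise)) -> East
  R (right (90° clockwise)) -> South
Final: South

Answer: Final heading: South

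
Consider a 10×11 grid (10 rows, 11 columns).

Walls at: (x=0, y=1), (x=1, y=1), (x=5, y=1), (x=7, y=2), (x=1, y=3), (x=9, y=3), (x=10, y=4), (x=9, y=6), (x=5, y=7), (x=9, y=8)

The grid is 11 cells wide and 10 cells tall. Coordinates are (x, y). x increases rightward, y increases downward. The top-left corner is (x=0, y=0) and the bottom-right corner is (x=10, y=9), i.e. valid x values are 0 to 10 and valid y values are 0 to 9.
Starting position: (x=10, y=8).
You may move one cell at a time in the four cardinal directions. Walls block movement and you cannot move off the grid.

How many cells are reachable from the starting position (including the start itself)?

Answer: Reachable cells: 100

Derivation:
BFS flood-fill from (x=10, y=8):
  Distance 0: (x=10, y=8)
  Distance 1: (x=10, y=7), (x=10, y=9)
  Distance 2: (x=10, y=6), (x=9, y=7), (x=9, y=9)
  Distance 3: (x=10, y=5), (x=8, y=7), (x=8, y=9)
  Distance 4: (x=9, y=5), (x=8, y=6), (x=7, y=7), (x=8, y=8), (x=7, y=9)
  Distance 5: (x=9, y=4), (x=8, y=5), (x=7, y=6), (x=6, y=7), (x=7, y=8), (x=6, y=9)
  Distance 6: (x=8, y=4), (x=7, y=5), (x=6, y=6), (x=6, y=8), (x=5, y=9)
  Distance 7: (x=8, y=3), (x=7, y=4), (x=6, y=5), (x=5, y=6), (x=5, y=8), (x=4, y=9)
  Distance 8: (x=8, y=2), (x=7, y=3), (x=6, y=4), (x=5, y=5), (x=4, y=6), (x=4, y=8), (x=3, y=9)
  Distance 9: (x=8, y=1), (x=9, y=2), (x=6, y=3), (x=5, y=4), (x=4, y=5), (x=3, y=6), (x=4, y=7), (x=3, y=8), (x=2, y=9)
  Distance 10: (x=8, y=0), (x=7, y=1), (x=9, y=1), (x=6, y=2), (x=10, y=2), (x=5, y=3), (x=4, y=4), (x=3, y=5), (x=2, y=6), (x=3, y=7), (x=2, y=8), (x=1, y=9)
  Distance 11: (x=7, y=0), (x=9, y=0), (x=6, y=1), (x=10, y=1), (x=5, y=2), (x=4, y=3), (x=10, y=3), (x=3, y=4), (x=2, y=5), (x=1, y=6), (x=2, y=7), (x=1, y=8), (x=0, y=9)
  Distance 12: (x=6, y=0), (x=10, y=0), (x=4, y=2), (x=3, y=3), (x=2, y=4), (x=1, y=5), (x=0, y=6), (x=1, y=7), (x=0, y=8)
  Distance 13: (x=5, y=0), (x=4, y=1), (x=3, y=2), (x=2, y=3), (x=1, y=4), (x=0, y=5), (x=0, y=7)
  Distance 14: (x=4, y=0), (x=3, y=1), (x=2, y=2), (x=0, y=4)
  Distance 15: (x=3, y=0), (x=2, y=1), (x=1, y=2), (x=0, y=3)
  Distance 16: (x=2, y=0), (x=0, y=2)
  Distance 17: (x=1, y=0)
  Distance 18: (x=0, y=0)
Total reachable: 100 (grid has 100 open cells total)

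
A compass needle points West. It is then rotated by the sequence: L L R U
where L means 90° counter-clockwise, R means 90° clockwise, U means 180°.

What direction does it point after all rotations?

Answer: Final heading: North

Derivation:
Start: West
  L (left (90° counter-clockwise)) -> South
  L (left (90° counter-clockwise)) -> East
  R (right (90° clockwise)) -> South
  U (U-turn (180°)) -> North
Final: North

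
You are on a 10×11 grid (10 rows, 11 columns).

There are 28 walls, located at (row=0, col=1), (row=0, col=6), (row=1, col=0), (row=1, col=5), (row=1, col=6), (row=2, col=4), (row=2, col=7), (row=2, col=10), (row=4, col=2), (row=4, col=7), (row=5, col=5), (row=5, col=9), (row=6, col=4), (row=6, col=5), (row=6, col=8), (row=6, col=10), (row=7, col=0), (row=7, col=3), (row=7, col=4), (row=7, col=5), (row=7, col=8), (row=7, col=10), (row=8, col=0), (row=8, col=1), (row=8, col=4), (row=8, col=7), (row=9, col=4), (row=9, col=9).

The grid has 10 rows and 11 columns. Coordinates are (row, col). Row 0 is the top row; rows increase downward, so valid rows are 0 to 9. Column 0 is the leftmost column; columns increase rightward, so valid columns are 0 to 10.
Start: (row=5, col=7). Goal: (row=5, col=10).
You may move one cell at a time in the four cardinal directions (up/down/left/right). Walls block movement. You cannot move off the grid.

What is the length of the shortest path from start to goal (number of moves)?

Answer: Shortest path length: 5

Derivation:
BFS from (row=5, col=7) until reaching (row=5, col=10):
  Distance 0: (row=5, col=7)
  Distance 1: (row=5, col=6), (row=5, col=8), (row=6, col=7)
  Distance 2: (row=4, col=6), (row=4, col=8), (row=6, col=6), (row=7, col=7)
  Distance 3: (row=3, col=6), (row=3, col=8), (row=4, col=5), (row=4, col=9), (row=7, col=6)
  Distance 4: (row=2, col=6), (row=2, col=8), (row=3, col=5), (row=3, col=7), (row=3, col=9), (row=4, col=4), (row=4, col=10), (row=8, col=6)
  Distance 5: (row=1, col=8), (row=2, col=5), (row=2, col=9), (row=3, col=4), (row=3, col=10), (row=4, col=3), (row=5, col=4), (row=5, col=10), (row=8, col=5), (row=9, col=6)  <- goal reached here
One shortest path (5 moves): (row=5, col=7) -> (row=5, col=8) -> (row=4, col=8) -> (row=4, col=9) -> (row=4, col=10) -> (row=5, col=10)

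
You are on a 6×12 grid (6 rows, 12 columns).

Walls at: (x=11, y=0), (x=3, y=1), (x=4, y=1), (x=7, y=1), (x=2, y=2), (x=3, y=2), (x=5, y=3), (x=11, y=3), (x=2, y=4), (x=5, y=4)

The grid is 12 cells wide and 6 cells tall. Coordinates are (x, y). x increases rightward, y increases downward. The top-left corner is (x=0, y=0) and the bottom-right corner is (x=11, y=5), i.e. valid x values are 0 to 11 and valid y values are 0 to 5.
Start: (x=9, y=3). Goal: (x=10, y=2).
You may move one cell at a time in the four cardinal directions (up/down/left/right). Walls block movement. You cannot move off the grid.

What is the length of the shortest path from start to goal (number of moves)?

Answer: Shortest path length: 2

Derivation:
BFS from (x=9, y=3) until reaching (x=10, y=2):
  Distance 0: (x=9, y=3)
  Distance 1: (x=9, y=2), (x=8, y=3), (x=10, y=3), (x=9, y=4)
  Distance 2: (x=9, y=1), (x=8, y=2), (x=10, y=2), (x=7, y=3), (x=8, y=4), (x=10, y=4), (x=9, y=5)  <- goal reached here
One shortest path (2 moves): (x=9, y=3) -> (x=10, y=3) -> (x=10, y=2)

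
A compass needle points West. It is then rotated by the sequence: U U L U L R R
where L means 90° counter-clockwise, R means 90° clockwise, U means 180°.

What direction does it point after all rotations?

Answer: Final heading: East

Derivation:
Start: West
  U (U-turn (180°)) -> East
  U (U-turn (180°)) -> West
  L (left (90° counter-clockwise)) -> South
  U (U-turn (180°)) -> North
  L (left (90° counter-clockwise)) -> West
  R (right (90° clockwise)) -> North
  R (right (90° clockwise)) -> East
Final: East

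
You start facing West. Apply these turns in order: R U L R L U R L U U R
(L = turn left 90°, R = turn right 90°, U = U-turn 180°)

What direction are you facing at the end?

Answer: Final heading: North

Derivation:
Start: West
  R (right (90° clockwise)) -> North
  U (U-turn (180°)) -> South
  L (left (90° counter-clockwise)) -> East
  R (right (90° clockwise)) -> South
  L (left (90° counter-clockwise)) -> East
  U (U-turn (180°)) -> West
  R (right (90° clockwise)) -> North
  L (left (90° counter-clockwise)) -> West
  U (U-turn (180°)) -> East
  U (U-turn (180°)) -> West
  R (right (90° clockwise)) -> North
Final: North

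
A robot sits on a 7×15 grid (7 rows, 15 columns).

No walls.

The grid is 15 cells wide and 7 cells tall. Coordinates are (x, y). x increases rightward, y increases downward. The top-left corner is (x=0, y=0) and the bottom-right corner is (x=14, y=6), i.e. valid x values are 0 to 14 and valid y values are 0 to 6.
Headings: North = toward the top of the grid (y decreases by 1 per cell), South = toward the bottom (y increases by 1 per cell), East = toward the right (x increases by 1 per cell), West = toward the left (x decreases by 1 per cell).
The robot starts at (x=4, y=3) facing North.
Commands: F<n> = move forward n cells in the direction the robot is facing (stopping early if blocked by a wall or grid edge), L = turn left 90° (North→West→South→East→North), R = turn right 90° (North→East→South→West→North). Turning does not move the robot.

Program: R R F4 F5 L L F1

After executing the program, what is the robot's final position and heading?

Start: (x=4, y=3), facing North
  R: turn right, now facing East
  R: turn right, now facing South
  F4: move forward 3/4 (blocked), now at (x=4, y=6)
  F5: move forward 0/5 (blocked), now at (x=4, y=6)
  L: turn left, now facing East
  L: turn left, now facing North
  F1: move forward 1, now at (x=4, y=5)
Final: (x=4, y=5), facing North

Answer: Final position: (x=4, y=5), facing North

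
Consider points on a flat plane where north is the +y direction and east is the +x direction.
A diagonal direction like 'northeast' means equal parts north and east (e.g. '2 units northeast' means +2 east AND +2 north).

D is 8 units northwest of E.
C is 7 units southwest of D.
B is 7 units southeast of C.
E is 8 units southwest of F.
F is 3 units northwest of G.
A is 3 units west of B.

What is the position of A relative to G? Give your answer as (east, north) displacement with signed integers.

Answer: A is at (east=-22, north=-11) relative to G.

Derivation:
Place G at the origin (east=0, north=0).
  F is 3 units northwest of G: delta (east=-3, north=+3); F at (east=-3, north=3).
  E is 8 units southwest of F: delta (east=-8, north=-8); E at (east=-11, north=-5).
  D is 8 units northwest of E: delta (east=-8, north=+8); D at (east=-19, north=3).
  C is 7 units southwest of D: delta (east=-7, north=-7); C at (east=-26, north=-4).
  B is 7 units southeast of C: delta (east=+7, north=-7); B at (east=-19, north=-11).
  A is 3 units west of B: delta (east=-3, north=+0); A at (east=-22, north=-11).
Therefore A relative to G: (east=-22, north=-11).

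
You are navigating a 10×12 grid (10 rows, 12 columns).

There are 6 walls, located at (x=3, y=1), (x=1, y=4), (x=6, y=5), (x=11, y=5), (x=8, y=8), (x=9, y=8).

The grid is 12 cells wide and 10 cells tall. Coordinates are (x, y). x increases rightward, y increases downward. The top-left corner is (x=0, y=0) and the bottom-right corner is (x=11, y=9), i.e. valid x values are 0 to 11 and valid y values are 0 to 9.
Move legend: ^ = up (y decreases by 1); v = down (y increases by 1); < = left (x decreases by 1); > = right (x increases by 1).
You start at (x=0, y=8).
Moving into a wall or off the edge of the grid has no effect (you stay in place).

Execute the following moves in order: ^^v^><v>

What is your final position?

Start: (x=0, y=8)
  ^ (up): (x=0, y=8) -> (x=0, y=7)
  ^ (up): (x=0, y=7) -> (x=0, y=6)
  v (down): (x=0, y=6) -> (x=0, y=7)
  ^ (up): (x=0, y=7) -> (x=0, y=6)
  > (right): (x=0, y=6) -> (x=1, y=6)
  < (left): (x=1, y=6) -> (x=0, y=6)
  v (down): (x=0, y=6) -> (x=0, y=7)
  > (right): (x=0, y=7) -> (x=1, y=7)
Final: (x=1, y=7)

Answer: Final position: (x=1, y=7)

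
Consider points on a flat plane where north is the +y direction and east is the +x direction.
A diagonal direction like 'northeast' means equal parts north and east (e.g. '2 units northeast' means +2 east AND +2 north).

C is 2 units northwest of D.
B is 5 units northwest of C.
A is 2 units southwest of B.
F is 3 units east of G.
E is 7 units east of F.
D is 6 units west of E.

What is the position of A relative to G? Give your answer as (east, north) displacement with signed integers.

Place G at the origin (east=0, north=0).
  F is 3 units east of G: delta (east=+3, north=+0); F at (east=3, north=0).
  E is 7 units east of F: delta (east=+7, north=+0); E at (east=10, north=0).
  D is 6 units west of E: delta (east=-6, north=+0); D at (east=4, north=0).
  C is 2 units northwest of D: delta (east=-2, north=+2); C at (east=2, north=2).
  B is 5 units northwest of C: delta (east=-5, north=+5); B at (east=-3, north=7).
  A is 2 units southwest of B: delta (east=-2, north=-2); A at (east=-5, north=5).
Therefore A relative to G: (east=-5, north=5).

Answer: A is at (east=-5, north=5) relative to G.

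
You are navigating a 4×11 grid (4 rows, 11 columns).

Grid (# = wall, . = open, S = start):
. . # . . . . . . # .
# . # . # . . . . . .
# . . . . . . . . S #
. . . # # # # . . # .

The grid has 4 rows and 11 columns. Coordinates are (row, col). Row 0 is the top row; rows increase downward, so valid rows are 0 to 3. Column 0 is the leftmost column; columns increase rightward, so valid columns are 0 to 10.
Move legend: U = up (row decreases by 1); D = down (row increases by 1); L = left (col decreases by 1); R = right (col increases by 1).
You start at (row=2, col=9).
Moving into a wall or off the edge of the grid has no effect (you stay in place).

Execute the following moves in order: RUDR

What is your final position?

Start: (row=2, col=9)
  R (right): blocked, stay at (row=2, col=9)
  U (up): (row=2, col=9) -> (row=1, col=9)
  D (down): (row=1, col=9) -> (row=2, col=9)
  R (right): blocked, stay at (row=2, col=9)
Final: (row=2, col=9)

Answer: Final position: (row=2, col=9)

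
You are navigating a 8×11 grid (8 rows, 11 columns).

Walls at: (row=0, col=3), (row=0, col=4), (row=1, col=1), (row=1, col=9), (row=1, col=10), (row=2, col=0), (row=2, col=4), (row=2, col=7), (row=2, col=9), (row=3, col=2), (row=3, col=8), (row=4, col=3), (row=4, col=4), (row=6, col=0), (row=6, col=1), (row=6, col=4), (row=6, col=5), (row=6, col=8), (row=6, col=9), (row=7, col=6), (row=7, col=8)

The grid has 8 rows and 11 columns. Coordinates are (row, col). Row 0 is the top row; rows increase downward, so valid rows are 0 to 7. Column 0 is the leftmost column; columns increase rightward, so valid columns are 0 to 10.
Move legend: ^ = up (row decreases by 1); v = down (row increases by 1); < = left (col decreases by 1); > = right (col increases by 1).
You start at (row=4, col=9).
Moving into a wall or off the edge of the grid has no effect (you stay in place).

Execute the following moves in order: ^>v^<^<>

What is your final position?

Start: (row=4, col=9)
  ^ (up): (row=4, col=9) -> (row=3, col=9)
  > (right): (row=3, col=9) -> (row=3, col=10)
  v (down): (row=3, col=10) -> (row=4, col=10)
  ^ (up): (row=4, col=10) -> (row=3, col=10)
  < (left): (row=3, col=10) -> (row=3, col=9)
  ^ (up): blocked, stay at (row=3, col=9)
  < (left): blocked, stay at (row=3, col=9)
  > (right): (row=3, col=9) -> (row=3, col=10)
Final: (row=3, col=10)

Answer: Final position: (row=3, col=10)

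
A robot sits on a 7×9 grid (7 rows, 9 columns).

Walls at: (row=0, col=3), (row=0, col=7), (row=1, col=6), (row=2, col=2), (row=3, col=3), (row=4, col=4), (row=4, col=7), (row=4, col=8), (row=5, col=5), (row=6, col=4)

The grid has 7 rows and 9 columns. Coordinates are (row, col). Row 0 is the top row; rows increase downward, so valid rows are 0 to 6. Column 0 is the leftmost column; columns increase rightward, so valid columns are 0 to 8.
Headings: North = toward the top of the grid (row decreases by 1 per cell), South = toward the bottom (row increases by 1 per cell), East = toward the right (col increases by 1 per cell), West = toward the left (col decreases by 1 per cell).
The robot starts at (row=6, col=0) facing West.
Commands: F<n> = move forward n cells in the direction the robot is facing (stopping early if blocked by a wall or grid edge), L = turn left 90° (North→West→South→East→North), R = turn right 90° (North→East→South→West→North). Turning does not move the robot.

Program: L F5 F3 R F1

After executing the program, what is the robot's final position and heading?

Start: (row=6, col=0), facing West
  L: turn left, now facing South
  F5: move forward 0/5 (blocked), now at (row=6, col=0)
  F3: move forward 0/3 (blocked), now at (row=6, col=0)
  R: turn right, now facing West
  F1: move forward 0/1 (blocked), now at (row=6, col=0)
Final: (row=6, col=0), facing West

Answer: Final position: (row=6, col=0), facing West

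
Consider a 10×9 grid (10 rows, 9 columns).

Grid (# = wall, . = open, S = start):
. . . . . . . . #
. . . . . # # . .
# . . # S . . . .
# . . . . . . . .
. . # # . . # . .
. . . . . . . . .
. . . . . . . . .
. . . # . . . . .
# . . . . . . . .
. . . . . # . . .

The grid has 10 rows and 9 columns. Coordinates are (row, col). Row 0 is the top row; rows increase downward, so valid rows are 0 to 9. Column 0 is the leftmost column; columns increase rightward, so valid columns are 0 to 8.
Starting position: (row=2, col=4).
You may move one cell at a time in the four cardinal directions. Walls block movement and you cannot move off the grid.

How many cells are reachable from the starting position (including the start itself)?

Answer: Reachable cells: 78

Derivation:
BFS flood-fill from (row=2, col=4):
  Distance 0: (row=2, col=4)
  Distance 1: (row=1, col=4), (row=2, col=5), (row=3, col=4)
  Distance 2: (row=0, col=4), (row=1, col=3), (row=2, col=6), (row=3, col=3), (row=3, col=5), (row=4, col=4)
  Distance 3: (row=0, col=3), (row=0, col=5), (row=1, col=2), (row=2, col=7), (row=3, col=2), (row=3, col=6), (row=4, col=5), (row=5, col=4)
  Distance 4: (row=0, col=2), (row=0, col=6), (row=1, col=1), (row=1, col=7), (row=2, col=2), (row=2, col=8), (row=3, col=1), (row=3, col=7), (row=5, col=3), (row=5, col=5), (row=6, col=4)
  Distance 5: (row=0, col=1), (row=0, col=7), (row=1, col=0), (row=1, col=8), (row=2, col=1), (row=3, col=8), (row=4, col=1), (row=4, col=7), (row=5, col=2), (row=5, col=6), (row=6, col=3), (row=6, col=5), (row=7, col=4)
  Distance 6: (row=0, col=0), (row=4, col=0), (row=4, col=8), (row=5, col=1), (row=5, col=7), (row=6, col=2), (row=6, col=6), (row=7, col=5), (row=8, col=4)
  Distance 7: (row=5, col=0), (row=5, col=8), (row=6, col=1), (row=6, col=7), (row=7, col=2), (row=7, col=6), (row=8, col=3), (row=8, col=5), (row=9, col=4)
  Distance 8: (row=6, col=0), (row=6, col=8), (row=7, col=1), (row=7, col=7), (row=8, col=2), (row=8, col=6), (row=9, col=3)
  Distance 9: (row=7, col=0), (row=7, col=8), (row=8, col=1), (row=8, col=7), (row=9, col=2), (row=9, col=6)
  Distance 10: (row=8, col=8), (row=9, col=1), (row=9, col=7)
  Distance 11: (row=9, col=0), (row=9, col=8)
Total reachable: 78 (grid has 78 open cells total)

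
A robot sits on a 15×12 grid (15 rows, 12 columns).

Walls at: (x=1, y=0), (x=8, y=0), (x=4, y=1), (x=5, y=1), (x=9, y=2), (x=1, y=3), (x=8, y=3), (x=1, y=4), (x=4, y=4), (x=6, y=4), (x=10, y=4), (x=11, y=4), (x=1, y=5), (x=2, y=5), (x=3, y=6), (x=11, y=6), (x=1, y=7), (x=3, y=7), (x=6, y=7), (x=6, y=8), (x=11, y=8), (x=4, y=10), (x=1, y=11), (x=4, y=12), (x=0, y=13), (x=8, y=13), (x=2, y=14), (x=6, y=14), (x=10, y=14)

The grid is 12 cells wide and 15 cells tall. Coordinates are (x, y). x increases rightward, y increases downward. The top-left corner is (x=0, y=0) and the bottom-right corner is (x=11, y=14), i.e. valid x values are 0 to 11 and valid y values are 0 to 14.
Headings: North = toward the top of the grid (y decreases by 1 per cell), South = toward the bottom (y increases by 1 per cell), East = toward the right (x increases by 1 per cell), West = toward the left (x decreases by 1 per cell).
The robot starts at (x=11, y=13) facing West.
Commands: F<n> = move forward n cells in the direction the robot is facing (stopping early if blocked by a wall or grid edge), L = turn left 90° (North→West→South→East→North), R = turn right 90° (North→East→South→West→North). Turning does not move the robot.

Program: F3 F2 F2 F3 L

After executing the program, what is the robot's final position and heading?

Answer: Final position: (x=9, y=13), facing South

Derivation:
Start: (x=11, y=13), facing West
  F3: move forward 2/3 (blocked), now at (x=9, y=13)
  F2: move forward 0/2 (blocked), now at (x=9, y=13)
  F2: move forward 0/2 (blocked), now at (x=9, y=13)
  F3: move forward 0/3 (blocked), now at (x=9, y=13)
  L: turn left, now facing South
Final: (x=9, y=13), facing South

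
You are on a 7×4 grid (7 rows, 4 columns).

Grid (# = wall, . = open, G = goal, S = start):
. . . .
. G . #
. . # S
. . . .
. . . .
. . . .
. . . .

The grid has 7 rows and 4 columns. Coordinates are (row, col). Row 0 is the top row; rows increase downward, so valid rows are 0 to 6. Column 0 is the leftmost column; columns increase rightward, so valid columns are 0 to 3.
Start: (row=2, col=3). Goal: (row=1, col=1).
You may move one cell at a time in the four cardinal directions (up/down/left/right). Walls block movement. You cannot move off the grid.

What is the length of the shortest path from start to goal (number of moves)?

BFS from (row=2, col=3) until reaching (row=1, col=1):
  Distance 0: (row=2, col=3)
  Distance 1: (row=3, col=3)
  Distance 2: (row=3, col=2), (row=4, col=3)
  Distance 3: (row=3, col=1), (row=4, col=2), (row=5, col=3)
  Distance 4: (row=2, col=1), (row=3, col=0), (row=4, col=1), (row=5, col=2), (row=6, col=3)
  Distance 5: (row=1, col=1), (row=2, col=0), (row=4, col=0), (row=5, col=1), (row=6, col=2)  <- goal reached here
One shortest path (5 moves): (row=2, col=3) -> (row=3, col=3) -> (row=3, col=2) -> (row=3, col=1) -> (row=2, col=1) -> (row=1, col=1)

Answer: Shortest path length: 5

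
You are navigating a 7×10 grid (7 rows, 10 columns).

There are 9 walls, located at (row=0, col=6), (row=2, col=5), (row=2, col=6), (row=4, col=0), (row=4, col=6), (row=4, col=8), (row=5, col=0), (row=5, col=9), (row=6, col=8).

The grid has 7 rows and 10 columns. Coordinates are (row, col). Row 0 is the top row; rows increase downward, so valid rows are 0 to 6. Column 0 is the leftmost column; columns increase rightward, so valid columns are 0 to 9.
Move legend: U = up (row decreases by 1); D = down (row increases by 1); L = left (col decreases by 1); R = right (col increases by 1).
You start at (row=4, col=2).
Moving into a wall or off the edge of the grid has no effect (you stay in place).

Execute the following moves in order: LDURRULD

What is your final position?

Answer: Final position: (row=4, col=2)

Derivation:
Start: (row=4, col=2)
  L (left): (row=4, col=2) -> (row=4, col=1)
  D (down): (row=4, col=1) -> (row=5, col=1)
  U (up): (row=5, col=1) -> (row=4, col=1)
  R (right): (row=4, col=1) -> (row=4, col=2)
  R (right): (row=4, col=2) -> (row=4, col=3)
  U (up): (row=4, col=3) -> (row=3, col=3)
  L (left): (row=3, col=3) -> (row=3, col=2)
  D (down): (row=3, col=2) -> (row=4, col=2)
Final: (row=4, col=2)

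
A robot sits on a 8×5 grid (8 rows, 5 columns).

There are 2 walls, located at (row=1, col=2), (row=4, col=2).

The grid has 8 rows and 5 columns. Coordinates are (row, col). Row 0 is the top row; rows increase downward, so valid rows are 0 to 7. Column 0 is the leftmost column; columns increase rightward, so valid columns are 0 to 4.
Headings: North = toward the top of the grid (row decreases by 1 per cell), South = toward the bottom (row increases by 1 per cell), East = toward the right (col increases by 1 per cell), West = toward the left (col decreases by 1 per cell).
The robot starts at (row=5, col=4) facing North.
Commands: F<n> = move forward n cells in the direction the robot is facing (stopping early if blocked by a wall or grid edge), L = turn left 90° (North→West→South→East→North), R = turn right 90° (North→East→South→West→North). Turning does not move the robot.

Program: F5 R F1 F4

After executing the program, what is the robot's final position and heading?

Start: (row=5, col=4), facing North
  F5: move forward 5, now at (row=0, col=4)
  R: turn right, now facing East
  F1: move forward 0/1 (blocked), now at (row=0, col=4)
  F4: move forward 0/4 (blocked), now at (row=0, col=4)
Final: (row=0, col=4), facing East

Answer: Final position: (row=0, col=4), facing East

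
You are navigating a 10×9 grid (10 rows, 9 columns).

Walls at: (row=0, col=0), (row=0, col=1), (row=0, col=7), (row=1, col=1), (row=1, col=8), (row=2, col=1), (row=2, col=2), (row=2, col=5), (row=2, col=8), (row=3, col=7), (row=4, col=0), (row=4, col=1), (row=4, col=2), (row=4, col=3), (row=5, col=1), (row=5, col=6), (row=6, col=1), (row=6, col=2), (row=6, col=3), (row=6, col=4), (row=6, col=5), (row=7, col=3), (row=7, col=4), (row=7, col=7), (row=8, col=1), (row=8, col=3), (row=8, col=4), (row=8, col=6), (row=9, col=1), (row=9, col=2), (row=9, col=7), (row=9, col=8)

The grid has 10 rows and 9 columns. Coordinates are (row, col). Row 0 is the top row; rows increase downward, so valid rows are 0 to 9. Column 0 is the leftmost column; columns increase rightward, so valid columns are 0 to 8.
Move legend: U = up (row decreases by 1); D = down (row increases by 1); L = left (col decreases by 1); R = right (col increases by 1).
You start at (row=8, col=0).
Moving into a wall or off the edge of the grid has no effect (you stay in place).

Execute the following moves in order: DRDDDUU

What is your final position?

Start: (row=8, col=0)
  D (down): (row=8, col=0) -> (row=9, col=0)
  R (right): blocked, stay at (row=9, col=0)
  [×3]D (down): blocked, stay at (row=9, col=0)
  U (up): (row=9, col=0) -> (row=8, col=0)
  U (up): (row=8, col=0) -> (row=7, col=0)
Final: (row=7, col=0)

Answer: Final position: (row=7, col=0)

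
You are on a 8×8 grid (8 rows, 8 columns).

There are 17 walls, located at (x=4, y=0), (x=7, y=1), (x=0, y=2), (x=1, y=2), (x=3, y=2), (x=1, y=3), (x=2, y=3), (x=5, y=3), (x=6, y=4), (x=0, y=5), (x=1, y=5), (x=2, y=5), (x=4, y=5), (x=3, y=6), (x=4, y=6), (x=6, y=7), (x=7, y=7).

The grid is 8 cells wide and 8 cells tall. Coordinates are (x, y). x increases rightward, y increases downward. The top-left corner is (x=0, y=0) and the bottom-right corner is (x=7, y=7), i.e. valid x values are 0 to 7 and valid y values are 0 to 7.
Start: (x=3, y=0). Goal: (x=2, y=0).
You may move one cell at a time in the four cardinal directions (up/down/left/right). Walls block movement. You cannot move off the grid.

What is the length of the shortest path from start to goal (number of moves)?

BFS from (x=3, y=0) until reaching (x=2, y=0):
  Distance 0: (x=3, y=0)
  Distance 1: (x=2, y=0), (x=3, y=1)  <- goal reached here
One shortest path (1 moves): (x=3, y=0) -> (x=2, y=0)

Answer: Shortest path length: 1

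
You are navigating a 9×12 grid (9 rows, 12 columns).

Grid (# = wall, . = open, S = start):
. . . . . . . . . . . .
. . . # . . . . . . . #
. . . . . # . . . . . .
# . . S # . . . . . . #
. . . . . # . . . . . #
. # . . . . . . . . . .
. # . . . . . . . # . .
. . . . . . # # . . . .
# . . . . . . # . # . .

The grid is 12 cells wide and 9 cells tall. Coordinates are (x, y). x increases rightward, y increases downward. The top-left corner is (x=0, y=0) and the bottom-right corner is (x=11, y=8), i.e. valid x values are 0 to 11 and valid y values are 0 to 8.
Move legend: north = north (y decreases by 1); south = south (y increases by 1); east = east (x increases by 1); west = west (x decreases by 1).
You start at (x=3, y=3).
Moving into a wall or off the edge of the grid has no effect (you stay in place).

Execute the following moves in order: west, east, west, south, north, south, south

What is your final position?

Start: (x=3, y=3)
  west (west): (x=3, y=3) -> (x=2, y=3)
  east (east): (x=2, y=3) -> (x=3, y=3)
  west (west): (x=3, y=3) -> (x=2, y=3)
  south (south): (x=2, y=3) -> (x=2, y=4)
  north (north): (x=2, y=4) -> (x=2, y=3)
  south (south): (x=2, y=3) -> (x=2, y=4)
  south (south): (x=2, y=4) -> (x=2, y=5)
Final: (x=2, y=5)

Answer: Final position: (x=2, y=5)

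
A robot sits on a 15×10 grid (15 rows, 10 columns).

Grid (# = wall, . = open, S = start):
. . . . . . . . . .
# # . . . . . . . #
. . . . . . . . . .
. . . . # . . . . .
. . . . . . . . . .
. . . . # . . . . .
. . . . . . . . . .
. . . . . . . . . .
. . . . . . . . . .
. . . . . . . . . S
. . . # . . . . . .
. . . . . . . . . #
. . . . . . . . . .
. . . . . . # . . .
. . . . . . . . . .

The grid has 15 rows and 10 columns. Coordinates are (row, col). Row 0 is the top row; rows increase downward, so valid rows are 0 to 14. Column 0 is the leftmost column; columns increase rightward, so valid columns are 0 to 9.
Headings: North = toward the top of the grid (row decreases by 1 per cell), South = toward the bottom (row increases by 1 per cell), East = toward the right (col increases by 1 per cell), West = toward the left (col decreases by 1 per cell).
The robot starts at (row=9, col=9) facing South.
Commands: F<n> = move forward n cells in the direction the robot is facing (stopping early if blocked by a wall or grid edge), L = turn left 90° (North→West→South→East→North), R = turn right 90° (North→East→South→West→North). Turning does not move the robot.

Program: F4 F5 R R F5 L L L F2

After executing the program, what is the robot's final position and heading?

Start: (row=9, col=9), facing South
  F4: move forward 1/4 (blocked), now at (row=10, col=9)
  F5: move forward 0/5 (blocked), now at (row=10, col=9)
  R: turn right, now facing West
  R: turn right, now facing North
  F5: move forward 5, now at (row=5, col=9)
  L: turn left, now facing West
  L: turn left, now facing South
  L: turn left, now facing East
  F2: move forward 0/2 (blocked), now at (row=5, col=9)
Final: (row=5, col=9), facing East

Answer: Final position: (row=5, col=9), facing East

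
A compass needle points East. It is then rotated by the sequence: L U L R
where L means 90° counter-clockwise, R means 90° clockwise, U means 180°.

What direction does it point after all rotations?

Answer: Final heading: South

Derivation:
Start: East
  L (left (90° counter-clockwise)) -> North
  U (U-turn (180°)) -> South
  L (left (90° counter-clockwise)) -> East
  R (right (90° clockwise)) -> South
Final: South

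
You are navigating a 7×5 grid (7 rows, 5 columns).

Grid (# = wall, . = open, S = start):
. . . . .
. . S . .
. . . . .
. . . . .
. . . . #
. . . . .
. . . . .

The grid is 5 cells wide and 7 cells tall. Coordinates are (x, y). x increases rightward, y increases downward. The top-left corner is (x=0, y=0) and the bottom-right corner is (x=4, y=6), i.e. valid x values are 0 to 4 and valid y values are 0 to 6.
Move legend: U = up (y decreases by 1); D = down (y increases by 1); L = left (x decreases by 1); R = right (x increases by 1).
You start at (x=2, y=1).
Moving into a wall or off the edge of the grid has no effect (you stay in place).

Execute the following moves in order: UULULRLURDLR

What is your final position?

Start: (x=2, y=1)
  U (up): (x=2, y=1) -> (x=2, y=0)
  U (up): blocked, stay at (x=2, y=0)
  L (left): (x=2, y=0) -> (x=1, y=0)
  U (up): blocked, stay at (x=1, y=0)
  L (left): (x=1, y=0) -> (x=0, y=0)
  R (right): (x=0, y=0) -> (x=1, y=0)
  L (left): (x=1, y=0) -> (x=0, y=0)
  U (up): blocked, stay at (x=0, y=0)
  R (right): (x=0, y=0) -> (x=1, y=0)
  D (down): (x=1, y=0) -> (x=1, y=1)
  L (left): (x=1, y=1) -> (x=0, y=1)
  R (right): (x=0, y=1) -> (x=1, y=1)
Final: (x=1, y=1)

Answer: Final position: (x=1, y=1)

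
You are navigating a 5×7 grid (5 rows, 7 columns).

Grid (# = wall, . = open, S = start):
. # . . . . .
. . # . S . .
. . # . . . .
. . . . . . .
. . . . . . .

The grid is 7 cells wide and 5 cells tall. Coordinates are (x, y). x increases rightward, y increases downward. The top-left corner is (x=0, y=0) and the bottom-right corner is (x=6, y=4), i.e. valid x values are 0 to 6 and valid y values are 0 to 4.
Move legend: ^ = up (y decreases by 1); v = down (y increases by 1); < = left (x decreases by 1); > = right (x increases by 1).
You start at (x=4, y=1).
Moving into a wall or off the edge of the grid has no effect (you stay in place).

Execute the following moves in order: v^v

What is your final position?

Answer: Final position: (x=4, y=2)

Derivation:
Start: (x=4, y=1)
  v (down): (x=4, y=1) -> (x=4, y=2)
  ^ (up): (x=4, y=2) -> (x=4, y=1)
  v (down): (x=4, y=1) -> (x=4, y=2)
Final: (x=4, y=2)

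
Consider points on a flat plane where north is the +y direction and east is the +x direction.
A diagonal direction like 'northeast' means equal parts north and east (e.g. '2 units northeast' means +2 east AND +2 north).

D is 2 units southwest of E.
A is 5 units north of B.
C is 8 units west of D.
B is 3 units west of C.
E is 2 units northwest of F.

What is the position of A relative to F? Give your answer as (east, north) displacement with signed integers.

Place F at the origin (east=0, north=0).
  E is 2 units northwest of F: delta (east=-2, north=+2); E at (east=-2, north=2).
  D is 2 units southwest of E: delta (east=-2, north=-2); D at (east=-4, north=0).
  C is 8 units west of D: delta (east=-8, north=+0); C at (east=-12, north=0).
  B is 3 units west of C: delta (east=-3, north=+0); B at (east=-15, north=0).
  A is 5 units north of B: delta (east=+0, north=+5); A at (east=-15, north=5).
Therefore A relative to F: (east=-15, north=5).

Answer: A is at (east=-15, north=5) relative to F.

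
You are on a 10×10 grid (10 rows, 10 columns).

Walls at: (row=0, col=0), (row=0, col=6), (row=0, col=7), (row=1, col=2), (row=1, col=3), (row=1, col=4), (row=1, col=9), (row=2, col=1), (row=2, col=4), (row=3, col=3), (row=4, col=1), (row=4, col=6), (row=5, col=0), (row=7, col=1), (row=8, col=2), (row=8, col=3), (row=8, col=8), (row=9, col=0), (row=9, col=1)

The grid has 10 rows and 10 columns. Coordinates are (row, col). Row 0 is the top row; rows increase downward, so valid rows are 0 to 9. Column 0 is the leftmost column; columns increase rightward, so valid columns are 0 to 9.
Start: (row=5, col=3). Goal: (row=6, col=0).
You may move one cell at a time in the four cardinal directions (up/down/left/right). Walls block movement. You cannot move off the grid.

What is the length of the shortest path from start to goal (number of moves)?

BFS from (row=5, col=3) until reaching (row=6, col=0):
  Distance 0: (row=5, col=3)
  Distance 1: (row=4, col=3), (row=5, col=2), (row=5, col=4), (row=6, col=3)
  Distance 2: (row=4, col=2), (row=4, col=4), (row=5, col=1), (row=5, col=5), (row=6, col=2), (row=6, col=4), (row=7, col=3)
  Distance 3: (row=3, col=2), (row=3, col=4), (row=4, col=5), (row=5, col=6), (row=6, col=1), (row=6, col=5), (row=7, col=2), (row=7, col=4)
  Distance 4: (row=2, col=2), (row=3, col=1), (row=3, col=5), (row=5, col=7), (row=6, col=0), (row=6, col=6), (row=7, col=5), (row=8, col=4)  <- goal reached here
One shortest path (4 moves): (row=5, col=3) -> (row=5, col=2) -> (row=5, col=1) -> (row=6, col=1) -> (row=6, col=0)

Answer: Shortest path length: 4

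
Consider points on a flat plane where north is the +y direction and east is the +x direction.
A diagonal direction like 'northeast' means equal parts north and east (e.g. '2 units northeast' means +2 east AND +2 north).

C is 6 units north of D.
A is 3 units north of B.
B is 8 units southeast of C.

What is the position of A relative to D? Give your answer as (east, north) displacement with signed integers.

Answer: A is at (east=8, north=1) relative to D.

Derivation:
Place D at the origin (east=0, north=0).
  C is 6 units north of D: delta (east=+0, north=+6); C at (east=0, north=6).
  B is 8 units southeast of C: delta (east=+8, north=-8); B at (east=8, north=-2).
  A is 3 units north of B: delta (east=+0, north=+3); A at (east=8, north=1).
Therefore A relative to D: (east=8, north=1).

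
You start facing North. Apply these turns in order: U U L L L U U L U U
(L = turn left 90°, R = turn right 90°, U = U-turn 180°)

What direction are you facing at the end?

Start: North
  U (U-turn (180°)) -> South
  U (U-turn (180°)) -> North
  L (left (90° counter-clockwise)) -> West
  L (left (90° counter-clockwise)) -> South
  L (left (90° counter-clockwise)) -> East
  U (U-turn (180°)) -> West
  U (U-turn (180°)) -> East
  L (left (90° counter-clockwise)) -> North
  U (U-turn (180°)) -> South
  U (U-turn (180°)) -> North
Final: North

Answer: Final heading: North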